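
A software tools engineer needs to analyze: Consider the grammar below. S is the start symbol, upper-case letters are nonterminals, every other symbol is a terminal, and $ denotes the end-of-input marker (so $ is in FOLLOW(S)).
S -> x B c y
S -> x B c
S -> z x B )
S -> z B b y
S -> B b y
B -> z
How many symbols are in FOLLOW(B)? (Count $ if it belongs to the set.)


S is the start symbol and does not occur in any rule body, so FOLLOW(S) = {$}.
Examining every occurrence of B in a rule body:
  S -> x B c y : B is followed by terminal 'c' -> add 'c'
  S -> x B c : B is followed by terminal 'c' -> add 'c' (already in the set)
  S -> z x B ) : B is followed by terminal ')' -> add ')'
  S -> z B b y : B is followed by terminal 'b' -> add 'b'
  S -> B b y : B is followed by terminal 'b' -> add 'b' (already in the set)
  B -> z : B does not occur in the body -> contributes nothing
FOLLOW(B) = {), b, c}
Count: 3

3


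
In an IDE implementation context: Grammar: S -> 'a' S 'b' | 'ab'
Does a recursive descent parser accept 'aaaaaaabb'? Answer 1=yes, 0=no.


Grammar accepts strings of the form a^n b^n (n >= 1)
Word: 'aaaaaaabb'
Counting: 7 a's and 2 b's
Check: 7 == 2? No
Mismatch: a-count != b-count
Rejected

0


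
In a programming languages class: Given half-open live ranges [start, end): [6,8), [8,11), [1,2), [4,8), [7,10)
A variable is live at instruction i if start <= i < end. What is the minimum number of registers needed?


Live ranges:
  Var0: [6, 8)
  Var1: [8, 11)
  Var2: [1, 2)
  Var3: [4, 8)
  Var4: [7, 10)
Sweep-line events (position, delta, active):
  pos=1 start -> active=1
  pos=2 end -> active=0
  pos=4 start -> active=1
  pos=6 start -> active=2
  pos=7 start -> active=3
  pos=8 end -> active=2
  pos=8 end -> active=1
  pos=8 start -> active=2
  pos=10 end -> active=1
  pos=11 end -> active=0
Maximum simultaneous active: 3
Minimum registers needed: 3

3


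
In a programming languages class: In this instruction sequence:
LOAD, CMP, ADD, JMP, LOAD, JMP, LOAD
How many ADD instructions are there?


Scanning instruction sequence for ADD:
  Position 1: LOAD
  Position 2: CMP
  Position 3: ADD <- MATCH
  Position 4: JMP
  Position 5: LOAD
  Position 6: JMP
  Position 7: LOAD
Matches at positions: [3]
Total ADD count: 1

1


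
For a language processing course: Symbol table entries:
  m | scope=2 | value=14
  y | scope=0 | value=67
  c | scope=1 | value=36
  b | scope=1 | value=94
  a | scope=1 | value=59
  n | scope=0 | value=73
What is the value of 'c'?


Searching symbol table for 'c':
  m | scope=2 | value=14
  y | scope=0 | value=67
  c | scope=1 | value=36 <- MATCH
  b | scope=1 | value=94
  a | scope=1 | value=59
  n | scope=0 | value=73
Found 'c' at scope 1 with value 36

36


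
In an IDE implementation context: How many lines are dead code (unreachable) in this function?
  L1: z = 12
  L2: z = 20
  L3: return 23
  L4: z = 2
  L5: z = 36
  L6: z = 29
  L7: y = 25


Analyzing control flow:
  L1: reachable (before return)
  L2: reachable (before return)
  L3: reachable (return statement)
  L4: DEAD (after return at L3)
  L5: DEAD (after return at L3)
  L6: DEAD (after return at L3)
  L7: DEAD (after return at L3)
Return at L3, total lines = 7
Dead lines: L4 through L7
Count: 4

4


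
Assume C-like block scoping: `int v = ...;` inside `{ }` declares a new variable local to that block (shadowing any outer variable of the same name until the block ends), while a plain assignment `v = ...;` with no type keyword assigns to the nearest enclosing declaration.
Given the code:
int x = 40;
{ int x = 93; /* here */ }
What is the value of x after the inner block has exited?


Analyzing scoping rules:
Outer scope: declares x = 40
Inner block: 'int x = 93;' declares a NEW x that shadows the outer one
When the block exits the inner x goes out of scope; the outer x was never modified -> 40
Result: 40

40


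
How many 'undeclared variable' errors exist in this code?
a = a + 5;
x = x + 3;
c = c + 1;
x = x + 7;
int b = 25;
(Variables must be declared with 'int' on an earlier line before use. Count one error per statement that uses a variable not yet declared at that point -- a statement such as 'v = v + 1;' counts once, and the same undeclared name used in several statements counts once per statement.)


Scanning code line by line:
  Line 1: use 'a' -> ERROR (undeclared)
  Line 2: use 'x' -> ERROR (undeclared)
  Line 3: use 'c' -> ERROR (undeclared)
  Line 4: use 'x' -> ERROR (undeclared)
  Line 5: declare 'b' -> declared = ['b']
Total undeclared variable errors: 4

4


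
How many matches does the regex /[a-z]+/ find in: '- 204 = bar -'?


Pattern: /[a-z]+/ (identifiers)
Input: '- 204 = bar -'
Scanning for matches:
  Match 1: 'bar'
Total matches: 1

1


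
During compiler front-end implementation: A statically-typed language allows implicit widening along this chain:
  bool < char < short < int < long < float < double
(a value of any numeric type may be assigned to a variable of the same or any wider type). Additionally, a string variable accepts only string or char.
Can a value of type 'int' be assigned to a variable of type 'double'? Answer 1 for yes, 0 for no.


Target variable type: double
Source value type: int
Numeric ranks: int=3, double=6
Widening allowed iff rank(source) <= rank(target): 3 <= 6? Yes
Result: 1

1


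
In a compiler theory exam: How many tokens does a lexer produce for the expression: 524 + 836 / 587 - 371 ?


Scanning '524 + 836 / 587 - 371'
Token 1: '524' -> integer_literal
Token 2: '+' -> operator
Token 3: '836' -> integer_literal
Token 4: '/' -> operator
Token 5: '587' -> integer_literal
Token 6: '-' -> operator
Token 7: '371' -> integer_literal
Total tokens: 7

7


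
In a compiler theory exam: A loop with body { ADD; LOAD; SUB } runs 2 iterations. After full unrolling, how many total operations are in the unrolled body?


Loop body operations: ADD, LOAD, SUB (3 ops per iteration)
Unrolling 2 iterations:
  Iteration 1: ADD, LOAD, SUB (3 ops)
  Iteration 2: ADD, LOAD, SUB (3 ops)
Total: 2 iterations * 3 ops/iter = 6 operations

6


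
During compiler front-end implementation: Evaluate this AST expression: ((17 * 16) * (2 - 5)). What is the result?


Expression: ((17 * 16) * (2 - 5))
Evaluating step by step:
  17 * 16 = 272
  2 - 5 = -3
  272 * -3 = -816
Result: -816

-816


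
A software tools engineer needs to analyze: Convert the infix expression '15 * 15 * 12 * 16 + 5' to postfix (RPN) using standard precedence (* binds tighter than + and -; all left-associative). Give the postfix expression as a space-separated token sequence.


Applying the shunting-yard algorithm:
  Operand 15 -> output
  Push '*' onto operator stack -> op-stack: [*]
  Operand 15 -> output
  See '*' (prec 2); top '*' (prec 2) >= it -> pop '*' to output
  Push '*' onto operator stack -> op-stack: [*]
  Operand 12 -> output
  See '*' (prec 2); top '*' (prec 2) >= it -> pop '*' to output
  Push '*' onto operator stack -> op-stack: [*]
  Operand 16 -> output
  See '+' (prec 1); top '*' (prec 2) >= it -> pop '*' to output
  Push '+' onto operator stack -> op-stack: [+]
  Operand 5 -> output
  End of input: pop '+' to output
Postfix result: 15 15 * 12 * 16 * 5 +

15 15 * 12 * 16 * 5 +


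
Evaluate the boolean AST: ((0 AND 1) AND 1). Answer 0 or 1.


Step 1: Evaluate inner node
  0 AND 1 = 0
Step 2: Evaluate root node
  0 AND 1 = 0

0


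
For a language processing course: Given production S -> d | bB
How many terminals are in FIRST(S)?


Production: S -> d | bB
Examining each alternative for leading terminals:
  S -> d : first terminal = 'd'
  S -> bB : first terminal = 'b'
FIRST(S) = {b, d}
Count: 2

2


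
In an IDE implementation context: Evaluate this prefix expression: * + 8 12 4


Parsing prefix expression: * + 8 12 4
Step 1: Innermost operation '+ 8 12'
  8 + 12 = 20
Step 2: Outer operation '* [20] 4'
  20 * 4 = 80

80


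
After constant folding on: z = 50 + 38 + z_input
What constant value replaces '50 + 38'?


Identifying constant sub-expression:
  Original: z = 50 + 38 + z_input
  50 and 38 are both compile-time constants
  Evaluating: 50 + 38 = 88
  After folding: z = 88 + z_input

88


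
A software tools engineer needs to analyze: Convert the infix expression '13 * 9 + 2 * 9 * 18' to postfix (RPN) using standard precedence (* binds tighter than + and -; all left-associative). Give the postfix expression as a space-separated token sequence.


Applying the shunting-yard algorithm:
  Operand 13 -> output
  Push '*' onto operator stack -> op-stack: [*]
  Operand 9 -> output
  See '+' (prec 1); top '*' (prec 2) >= it -> pop '*' to output
  Push '+' onto operator stack -> op-stack: [+]
  Operand 2 -> output
  Push '*' onto operator stack -> op-stack: [+, *]
  Operand 9 -> output
  See '*' (prec 2); top '*' (prec 2) >= it -> pop '*' to output
  Push '*' onto operator stack -> op-stack: [+, *]
  Operand 18 -> output
  End of input: pop '*' to output
  End of input: pop '+' to output
Postfix result: 13 9 * 2 9 * 18 * +

13 9 * 2 9 * 18 * +


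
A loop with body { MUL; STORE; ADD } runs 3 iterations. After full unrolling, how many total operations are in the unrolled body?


Loop body operations: MUL, STORE, ADD (3 ops per iteration)
Unrolling 3 iterations:
  Iteration 1: MUL, STORE, ADD (3 ops)
  Iteration 2: MUL, STORE, ADD (3 ops)
  Iteration 3: MUL, STORE, ADD (3 ops)
Total: 3 iterations * 3 ops/iter = 9 operations

9


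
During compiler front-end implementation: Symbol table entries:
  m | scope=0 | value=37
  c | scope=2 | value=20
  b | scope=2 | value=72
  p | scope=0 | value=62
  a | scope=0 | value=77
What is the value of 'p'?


Searching symbol table for 'p':
  m | scope=0 | value=37
  c | scope=2 | value=20
  b | scope=2 | value=72
  p | scope=0 | value=62 <- MATCH
  a | scope=0 | value=77
Found 'p' at scope 0 with value 62

62


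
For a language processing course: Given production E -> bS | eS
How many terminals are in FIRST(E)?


Production: E -> bS | eS
Examining each alternative for leading terminals:
  E -> bS : first terminal = 'b'
  E -> eS : first terminal = 'e'
FIRST(E) = {b, e}
Count: 2

2


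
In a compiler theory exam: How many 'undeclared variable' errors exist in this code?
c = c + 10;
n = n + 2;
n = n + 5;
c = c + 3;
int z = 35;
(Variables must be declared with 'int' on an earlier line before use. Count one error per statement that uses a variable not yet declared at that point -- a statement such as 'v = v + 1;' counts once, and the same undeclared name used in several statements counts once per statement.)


Scanning code line by line:
  Line 1: use 'c' -> ERROR (undeclared)
  Line 2: use 'n' -> ERROR (undeclared)
  Line 3: use 'n' -> ERROR (undeclared)
  Line 4: use 'c' -> ERROR (undeclared)
  Line 5: declare 'z' -> declared = ['z']
Total undeclared variable errors: 4

4


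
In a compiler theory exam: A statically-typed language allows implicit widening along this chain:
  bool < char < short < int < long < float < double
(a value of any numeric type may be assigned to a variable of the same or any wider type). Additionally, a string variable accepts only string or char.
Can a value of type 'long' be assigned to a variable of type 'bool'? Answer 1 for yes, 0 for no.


Target variable type: bool
Source value type: long
Numeric ranks: long=4, bool=0
Widening allowed iff rank(source) <= rank(target): 4 <= 0? No
Result: 0

0


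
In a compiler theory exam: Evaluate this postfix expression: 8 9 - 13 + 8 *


Processing tokens left to right:
Push 8, Push 9
Pop 8 and 9, compute 8 - 9 = -1, push -1
Push 13
Pop -1 and 13, compute -1 + 13 = 12, push 12
Push 8
Pop 12 and 8, compute 12 * 8 = 96, push 96
Stack result: 96

96


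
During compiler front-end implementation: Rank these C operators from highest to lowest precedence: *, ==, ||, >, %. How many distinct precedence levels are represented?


Looking up precedence for each operator:
  * -> precedence 6
  == -> precedence 3
  || -> precedence 1
  > -> precedence 4
  % -> precedence 6
Sorted highest to lowest: *, %, >, ==, ||
Distinct precedence values: [6, 4, 3, 1]
Number of distinct levels: 4

4


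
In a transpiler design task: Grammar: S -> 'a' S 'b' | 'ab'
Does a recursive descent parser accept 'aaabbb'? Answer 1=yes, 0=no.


Grammar accepts strings of the form a^n b^n (n >= 1)
Word: 'aaabbb'
Counting: 3 a's and 3 b's
Check: 3 == 3? Yes
Derivation (S -> aSb applied 2 time(s), then S -> ab): S => aSb => aaSbb => aaabbb
Accepted

1


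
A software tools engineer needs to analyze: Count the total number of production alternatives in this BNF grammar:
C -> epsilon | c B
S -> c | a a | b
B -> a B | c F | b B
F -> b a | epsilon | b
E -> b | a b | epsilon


Counting alternatives per rule:
  C: 2 alternative(s)
  S: 3 alternative(s)
  B: 3 alternative(s)
  F: 3 alternative(s)
  E: 3 alternative(s)
Sum: 2 + 3 + 3 + 3 + 3 = 14

14


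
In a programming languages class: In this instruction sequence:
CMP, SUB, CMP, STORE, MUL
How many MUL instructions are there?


Scanning instruction sequence for MUL:
  Position 1: CMP
  Position 2: SUB
  Position 3: CMP
  Position 4: STORE
  Position 5: MUL <- MATCH
Matches at positions: [5]
Total MUL count: 1

1


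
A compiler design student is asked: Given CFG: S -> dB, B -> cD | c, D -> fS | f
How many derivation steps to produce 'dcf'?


Grammar: S -> dB, B -> cD | c, D -> fS | f
Deriving 'dcf':
Step 1: S -> dB => dB
Step 2: B -> cD => dcD
Step 3: D -> f => dcf
Total derivation steps: 3

3


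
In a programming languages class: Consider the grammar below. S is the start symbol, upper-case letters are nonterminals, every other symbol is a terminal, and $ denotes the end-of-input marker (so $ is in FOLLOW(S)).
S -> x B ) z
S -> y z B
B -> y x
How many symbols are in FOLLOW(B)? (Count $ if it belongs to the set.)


S is the start symbol and does not occur in any rule body, so FOLLOW(S) = {$}.
Examining every occurrence of B in a rule body:
  S -> x B ) z : B is followed by terminal ')' -> add ')'
  S -> y z B : B is at the right end -> add FOLLOW(S) = {$}
  B -> y x : B does not occur in the body -> contributes nothing
FOLLOW(B) = {), $}
Count: 2

2


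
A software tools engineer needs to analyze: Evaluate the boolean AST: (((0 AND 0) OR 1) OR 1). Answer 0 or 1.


Step 1: Evaluate inner node
  0 AND 0 = 0
Step 2: Evaluate next node
  0 OR 1 = 1
Step 3: Evaluate root node
  1 OR 1 = 1

1


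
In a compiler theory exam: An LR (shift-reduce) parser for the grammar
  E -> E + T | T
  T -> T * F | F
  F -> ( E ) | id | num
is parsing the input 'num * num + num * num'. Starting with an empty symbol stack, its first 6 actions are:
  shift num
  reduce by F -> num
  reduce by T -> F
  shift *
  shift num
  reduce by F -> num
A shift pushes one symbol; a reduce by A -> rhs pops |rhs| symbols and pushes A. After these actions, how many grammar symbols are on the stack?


Tracking the symbol stack through each action:
  Action 1: shift 'num' : push -> stack = [num] (size 1)
  Action 2: reduce by F -> num : pop 1, push F -> stack = [F] (size 1)
  Action 3: reduce by T -> F : pop 1, push T -> stack = [T] (size 1)
  Action 4: shift '*' : push -> stack = [T, *] (size 2)
  Action 5: shift 'num' : push -> stack = [T, *, num] (size 3)
  Action 6: reduce by F -> num : pop 1, push F -> stack = [T, *, F] (size 3)
Final stack size: 3

3


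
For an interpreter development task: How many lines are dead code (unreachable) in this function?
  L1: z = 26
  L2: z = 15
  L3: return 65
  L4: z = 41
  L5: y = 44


Analyzing control flow:
  L1: reachable (before return)
  L2: reachable (before return)
  L3: reachable (return statement)
  L4: DEAD (after return at L3)
  L5: DEAD (after return at L3)
Return at L3, total lines = 5
Dead lines: L4 through L5
Count: 2

2


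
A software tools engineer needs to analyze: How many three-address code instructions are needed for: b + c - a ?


Expression: b + c - a
Generating three-address code (respecting * over +/- precedence):
  Instruction 1: t1 = b + c
  Instruction 2: t2 = t1 - a
Total instructions: 2

2


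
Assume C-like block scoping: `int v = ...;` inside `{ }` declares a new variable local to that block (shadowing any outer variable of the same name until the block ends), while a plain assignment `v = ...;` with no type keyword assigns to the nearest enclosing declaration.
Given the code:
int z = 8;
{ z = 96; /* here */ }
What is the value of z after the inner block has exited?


Analyzing scoping rules:
Outer scope: declares z = 8
Inner block: 'z = 96;' has no type keyword, so it is an assignment to the outer z (no shadowing)
The assignment changed the outer variable itself, so the new value persists after the block -> 96
Result: 96

96


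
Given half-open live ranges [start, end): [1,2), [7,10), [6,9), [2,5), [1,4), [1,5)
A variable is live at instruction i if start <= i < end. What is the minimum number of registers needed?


Live ranges:
  Var0: [1, 2)
  Var1: [7, 10)
  Var2: [6, 9)
  Var3: [2, 5)
  Var4: [1, 4)
  Var5: [1, 5)
Sweep-line events (position, delta, active):
  pos=1 start -> active=1
  pos=1 start -> active=2
  pos=1 start -> active=3
  pos=2 end -> active=2
  pos=2 start -> active=3
  pos=4 end -> active=2
  pos=5 end -> active=1
  pos=5 end -> active=0
  pos=6 start -> active=1
  pos=7 start -> active=2
  pos=9 end -> active=1
  pos=10 end -> active=0
Maximum simultaneous active: 3
Minimum registers needed: 3

3


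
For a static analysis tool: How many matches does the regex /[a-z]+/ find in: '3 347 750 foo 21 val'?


Pattern: /[a-z]+/ (identifiers)
Input: '3 347 750 foo 21 val'
Scanning for matches:
  Match 1: 'foo'
  Match 2: 'val'
Total matches: 2

2


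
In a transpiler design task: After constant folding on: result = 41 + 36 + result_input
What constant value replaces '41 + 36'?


Identifying constant sub-expression:
  Original: result = 41 + 36 + result_input
  41 and 36 are both compile-time constants
  Evaluating: 41 + 36 = 77
  After folding: result = 77 + result_input

77


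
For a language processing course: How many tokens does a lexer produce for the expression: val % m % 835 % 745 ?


Scanning 'val % m % 835 % 745'
Token 1: 'val' -> identifier
Token 2: '%' -> operator
Token 3: 'm' -> identifier
Token 4: '%' -> operator
Token 5: '835' -> integer_literal
Token 6: '%' -> operator
Token 7: '745' -> integer_literal
Total tokens: 7

7


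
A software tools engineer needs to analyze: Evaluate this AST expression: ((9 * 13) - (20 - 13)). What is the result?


Expression: ((9 * 13) - (20 - 13))
Evaluating step by step:
  9 * 13 = 117
  20 - 13 = 7
  117 - 7 = 110
Result: 110

110


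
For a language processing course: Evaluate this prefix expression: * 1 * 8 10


Parsing prefix expression: * 1 * 8 10
Step 1: Innermost operation '* 8 10'
  8 * 10 = 80
Step 2: Outer operation '* 1 [80]'
  1 * 80 = 80

80


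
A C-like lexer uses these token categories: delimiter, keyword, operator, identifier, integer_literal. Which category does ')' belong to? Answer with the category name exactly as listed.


Token: ')'
Checking categories:
  identifier: no
  integer_literal: no
  operator: no
  keyword: no
  delimiter: YES
Category: delimiter

delimiter


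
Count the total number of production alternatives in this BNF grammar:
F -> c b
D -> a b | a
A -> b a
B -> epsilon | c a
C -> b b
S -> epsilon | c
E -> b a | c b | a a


Counting alternatives per rule:
  F: 1 alternative(s)
  D: 2 alternative(s)
  A: 1 alternative(s)
  B: 2 alternative(s)
  C: 1 alternative(s)
  S: 2 alternative(s)
  E: 3 alternative(s)
Sum: 1 + 2 + 1 + 2 + 1 + 2 + 3 = 12

12


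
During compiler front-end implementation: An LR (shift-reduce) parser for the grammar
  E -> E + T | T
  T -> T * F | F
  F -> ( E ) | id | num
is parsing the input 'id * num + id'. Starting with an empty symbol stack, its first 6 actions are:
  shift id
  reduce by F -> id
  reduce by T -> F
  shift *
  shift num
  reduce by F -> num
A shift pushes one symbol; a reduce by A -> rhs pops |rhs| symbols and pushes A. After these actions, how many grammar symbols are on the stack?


Tracking the symbol stack through each action:
  Action 1: shift 'id' : push -> stack = [id] (size 1)
  Action 2: reduce by F -> id : pop 1, push F -> stack = [F] (size 1)
  Action 3: reduce by T -> F : pop 1, push T -> stack = [T] (size 1)
  Action 4: shift '*' : push -> stack = [T, *] (size 2)
  Action 5: shift 'num' : push -> stack = [T, *, num] (size 3)
  Action 6: reduce by F -> num : pop 1, push F -> stack = [T, *, F] (size 3)
Final stack size: 3

3


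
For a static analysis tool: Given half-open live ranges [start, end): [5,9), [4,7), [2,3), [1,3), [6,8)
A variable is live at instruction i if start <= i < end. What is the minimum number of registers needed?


Live ranges:
  Var0: [5, 9)
  Var1: [4, 7)
  Var2: [2, 3)
  Var3: [1, 3)
  Var4: [6, 8)
Sweep-line events (position, delta, active):
  pos=1 start -> active=1
  pos=2 start -> active=2
  pos=3 end -> active=1
  pos=3 end -> active=0
  pos=4 start -> active=1
  pos=5 start -> active=2
  pos=6 start -> active=3
  pos=7 end -> active=2
  pos=8 end -> active=1
  pos=9 end -> active=0
Maximum simultaneous active: 3
Minimum registers needed: 3

3


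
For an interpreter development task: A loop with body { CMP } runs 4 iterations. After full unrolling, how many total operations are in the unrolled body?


Loop body operations: CMP (1 op per iteration)
Unrolling 4 iterations:
  Iteration 1: CMP (1 ops)
  Iteration 2: CMP (1 ops)
  Iteration 3: CMP (1 ops)
  Iteration 4: CMP (1 ops)
Total: 4 iterations * 1 ops/iter = 4 operations

4


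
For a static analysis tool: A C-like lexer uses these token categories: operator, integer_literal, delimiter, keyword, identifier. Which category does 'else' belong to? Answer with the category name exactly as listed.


Token: 'else'
Checking categories:
  identifier: no
  integer_literal: no
  operator: no
  keyword: YES
  delimiter: no
Category: keyword

keyword


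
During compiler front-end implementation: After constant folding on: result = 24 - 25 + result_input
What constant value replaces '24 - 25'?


Identifying constant sub-expression:
  Original: result = 24 - 25 + result_input
  24 and 25 are both compile-time constants
  Evaluating: 24 - 25 = -1
  After folding: result = -1 + result_input

-1


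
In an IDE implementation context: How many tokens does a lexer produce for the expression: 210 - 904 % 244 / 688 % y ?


Scanning '210 - 904 % 244 / 688 % y'
Token 1: '210' -> integer_literal
Token 2: '-' -> operator
Token 3: '904' -> integer_literal
Token 4: '%' -> operator
Token 5: '244' -> integer_literal
Token 6: '/' -> operator
Token 7: '688' -> integer_literal
Token 8: '%' -> operator
Token 9: 'y' -> identifier
Total tokens: 9

9


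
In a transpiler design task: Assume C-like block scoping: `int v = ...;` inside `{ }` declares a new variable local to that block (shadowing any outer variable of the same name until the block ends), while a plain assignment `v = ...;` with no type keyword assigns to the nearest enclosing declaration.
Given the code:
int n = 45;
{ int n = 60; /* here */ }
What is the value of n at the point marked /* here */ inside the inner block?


Analyzing scoping rules:
Outer scope: declares n = 45
Inner block: 'int n = 60;' declares a NEW n that shadows the outer one
Inside the block the inner declaration is in scope -> 60
Result: 60

60


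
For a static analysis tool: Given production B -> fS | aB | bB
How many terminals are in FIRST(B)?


Production: B -> fS | aB | bB
Examining each alternative for leading terminals:
  B -> fS : first terminal = 'f'
  B -> aB : first terminal = 'a'
  B -> bB : first terminal = 'b'
FIRST(B) = {a, b, f}
Count: 3

3


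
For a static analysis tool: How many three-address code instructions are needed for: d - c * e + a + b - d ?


Expression: d - c * e + a + b - d
Generating three-address code (respecting * over +/- precedence):
  Instruction 1: t1 = c * e
  Instruction 2: t2 = d - t1
  Instruction 3: t3 = t2 + a
  Instruction 4: t4 = t3 + b
  Instruction 5: t5 = t4 - d
Total instructions: 5

5


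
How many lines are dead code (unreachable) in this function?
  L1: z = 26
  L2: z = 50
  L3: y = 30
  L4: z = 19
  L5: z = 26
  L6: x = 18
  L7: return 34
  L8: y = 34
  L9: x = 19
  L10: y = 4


Analyzing control flow:
  L1: reachable (before return)
  L2: reachable (before return)
  L3: reachable (before return)
  L4: reachable (before return)
  L5: reachable (before return)
  L6: reachable (before return)
  L7: reachable (return statement)
  L8: DEAD (after return at L7)
  L9: DEAD (after return at L7)
  L10: DEAD (after return at L7)
Return at L7, total lines = 10
Dead lines: L8 through L10
Count: 3

3


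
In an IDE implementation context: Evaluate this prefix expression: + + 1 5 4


Parsing prefix expression: + + 1 5 4
Step 1: Innermost operation '+ 1 5'
  1 + 5 = 6
Step 2: Outer operation '+ [6] 4'
  6 + 4 = 10

10


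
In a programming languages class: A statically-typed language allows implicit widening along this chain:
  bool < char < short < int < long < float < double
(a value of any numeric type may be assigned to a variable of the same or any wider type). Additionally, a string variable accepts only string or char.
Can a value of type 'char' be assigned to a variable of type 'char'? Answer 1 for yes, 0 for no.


Target variable type: char
Source value type: char
Numeric ranks: char=1, char=1
Widening allowed iff rank(source) <= rank(target): 1 <= 1? Yes
Result: 1

1


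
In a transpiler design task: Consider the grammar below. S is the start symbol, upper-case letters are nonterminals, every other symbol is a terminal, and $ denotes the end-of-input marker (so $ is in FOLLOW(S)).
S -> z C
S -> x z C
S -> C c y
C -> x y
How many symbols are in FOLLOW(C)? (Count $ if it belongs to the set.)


S is the start symbol and does not occur in any rule body, so FOLLOW(S) = {$}.
Examining every occurrence of C in a rule body:
  S -> z C : C is at the right end -> add FOLLOW(S) = {$}
  S -> x z C : C is at the right end -> add FOLLOW(S) = {$} (already in the set)
  S -> C c y : C is followed by terminal 'c' -> add 'c'
  C -> x y : C does not occur in the body -> contributes nothing
FOLLOW(C) = {c, $}
Count: 2

2


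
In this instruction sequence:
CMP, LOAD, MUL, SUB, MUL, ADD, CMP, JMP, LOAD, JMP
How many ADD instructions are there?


Scanning instruction sequence for ADD:
  Position 1: CMP
  Position 2: LOAD
  Position 3: MUL
  Position 4: SUB
  Position 5: MUL
  Position 6: ADD <- MATCH
  Position 7: CMP
  Position 8: JMP
  Position 9: LOAD
  Position 10: JMP
Matches at positions: [6]
Total ADD count: 1

1


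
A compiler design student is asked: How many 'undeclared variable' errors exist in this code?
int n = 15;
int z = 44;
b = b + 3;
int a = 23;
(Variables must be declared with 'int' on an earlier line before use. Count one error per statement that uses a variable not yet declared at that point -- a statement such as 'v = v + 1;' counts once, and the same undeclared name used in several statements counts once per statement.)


Scanning code line by line:
  Line 1: declare 'n' -> declared = ['n']
  Line 2: declare 'z' -> declared = ['n', 'z']
  Line 3: use 'b' -> ERROR (undeclared)
  Line 4: declare 'a' -> declared = ['a', 'n', 'z']
Total undeclared variable errors: 1

1


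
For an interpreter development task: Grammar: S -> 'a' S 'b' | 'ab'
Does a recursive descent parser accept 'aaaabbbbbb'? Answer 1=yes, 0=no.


Grammar accepts strings of the form a^n b^n (n >= 1)
Word: 'aaaabbbbbb'
Counting: 4 a's and 6 b's
Check: 4 == 6? No
Mismatch: a-count != b-count
Rejected

0


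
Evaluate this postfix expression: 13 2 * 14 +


Processing tokens left to right:
Push 13, Push 2
Pop 13 and 2, compute 13 * 2 = 26, push 26
Push 14
Pop 26 and 14, compute 26 + 14 = 40, push 40
Stack result: 40

40


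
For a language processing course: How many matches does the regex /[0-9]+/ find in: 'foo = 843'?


Pattern: /[0-9]+/ (int literals)
Input: 'foo = 843'
Scanning for matches:
  Match 1: '843'
Total matches: 1

1


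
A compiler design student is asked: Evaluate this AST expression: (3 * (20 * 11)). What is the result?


Expression: (3 * (20 * 11))
Evaluating step by step:
  20 * 11 = 220
  3 * 220 = 660
Result: 660

660


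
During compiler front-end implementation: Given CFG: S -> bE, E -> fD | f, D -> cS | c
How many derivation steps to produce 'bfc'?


Grammar: S -> bE, E -> fD | f, D -> cS | c
Deriving 'bfc':
Step 1: S -> bE => bE
Step 2: E -> fD => bfD
Step 3: D -> c => bfc
Total derivation steps: 3

3


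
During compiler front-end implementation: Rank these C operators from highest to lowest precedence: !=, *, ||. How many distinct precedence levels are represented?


Looking up precedence for each operator:
  != -> precedence 3
  * -> precedence 6
  || -> precedence 1
Sorted highest to lowest: *, !=, ||
Distinct precedence values: [6, 3, 1]
Number of distinct levels: 3

3


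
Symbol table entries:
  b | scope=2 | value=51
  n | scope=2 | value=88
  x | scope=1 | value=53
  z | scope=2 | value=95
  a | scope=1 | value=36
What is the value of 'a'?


Searching symbol table for 'a':
  b | scope=2 | value=51
  n | scope=2 | value=88
  x | scope=1 | value=53
  z | scope=2 | value=95
  a | scope=1 | value=36 <- MATCH
Found 'a' at scope 1 with value 36

36


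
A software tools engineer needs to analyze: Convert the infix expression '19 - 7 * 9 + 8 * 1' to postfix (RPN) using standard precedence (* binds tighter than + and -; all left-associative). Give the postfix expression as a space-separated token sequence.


Applying the shunting-yard algorithm:
  Operand 19 -> output
  Push '-' onto operator stack -> op-stack: [-]
  Operand 7 -> output
  Push '*' onto operator stack -> op-stack: [-, *]
  Operand 9 -> output
  See '+' (prec 1); top '*' (prec 2) >= it -> pop '*' to output
  See '+' (prec 1); top '-' (prec 1) >= it -> pop '-' to output
  Push '+' onto operator stack -> op-stack: [+]
  Operand 8 -> output
  Push '*' onto operator stack -> op-stack: [+, *]
  Operand 1 -> output
  End of input: pop '*' to output
  End of input: pop '+' to output
Postfix result: 19 7 9 * - 8 1 * +

19 7 9 * - 8 1 * +


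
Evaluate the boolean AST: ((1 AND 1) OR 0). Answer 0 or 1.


Step 1: Evaluate inner node
  1 AND 1 = 1
Step 2: Evaluate root node
  1 OR 0 = 1

1


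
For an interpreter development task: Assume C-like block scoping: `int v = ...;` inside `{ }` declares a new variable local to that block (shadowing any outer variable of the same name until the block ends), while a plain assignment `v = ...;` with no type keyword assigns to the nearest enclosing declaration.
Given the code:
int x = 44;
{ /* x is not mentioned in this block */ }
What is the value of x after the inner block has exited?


Analyzing scoping rules:
Outer scope: declares x = 44
Inner block: x is neither redeclared nor assigned -> unchanged
After the block -> 44
Result: 44

44


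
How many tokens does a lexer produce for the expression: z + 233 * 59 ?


Scanning 'z + 233 * 59'
Token 1: 'z' -> identifier
Token 2: '+' -> operator
Token 3: '233' -> integer_literal
Token 4: '*' -> operator
Token 5: '59' -> integer_literal
Total tokens: 5

5


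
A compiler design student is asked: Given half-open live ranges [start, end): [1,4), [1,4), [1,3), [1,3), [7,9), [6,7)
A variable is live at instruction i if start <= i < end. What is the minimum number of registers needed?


Live ranges:
  Var0: [1, 4)
  Var1: [1, 4)
  Var2: [1, 3)
  Var3: [1, 3)
  Var4: [7, 9)
  Var5: [6, 7)
Sweep-line events (position, delta, active):
  pos=1 start -> active=1
  pos=1 start -> active=2
  pos=1 start -> active=3
  pos=1 start -> active=4
  pos=3 end -> active=3
  pos=3 end -> active=2
  pos=4 end -> active=1
  pos=4 end -> active=0
  pos=6 start -> active=1
  pos=7 end -> active=0
  pos=7 start -> active=1
  pos=9 end -> active=0
Maximum simultaneous active: 4
Minimum registers needed: 4

4


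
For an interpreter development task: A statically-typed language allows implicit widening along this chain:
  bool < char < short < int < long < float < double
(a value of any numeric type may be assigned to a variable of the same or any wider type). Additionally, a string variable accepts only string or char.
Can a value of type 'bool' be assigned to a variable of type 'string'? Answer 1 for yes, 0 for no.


Target variable type: string
Source value type: bool
Rule: string accepts only {string, char}
  source 'bool' in {string, char}? No
Result: 0

0


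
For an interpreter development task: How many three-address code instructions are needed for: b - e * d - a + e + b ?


Expression: b - e * d - a + e + b
Generating three-address code (respecting * over +/- precedence):
  Instruction 1: t1 = e * d
  Instruction 2: t2 = b - t1
  Instruction 3: t3 = t2 - a
  Instruction 4: t4 = t3 + e
  Instruction 5: t5 = t4 + b
Total instructions: 5

5


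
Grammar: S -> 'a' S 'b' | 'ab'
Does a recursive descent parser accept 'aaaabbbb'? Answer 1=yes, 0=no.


Grammar accepts strings of the form a^n b^n (n >= 1)
Word: 'aaaabbbb'
Counting: 4 a's and 4 b's
Check: 4 == 4? Yes
Derivation (S -> aSb applied 3 time(s), then S -> ab): S => aSb => aaSbb => aaaSbbb => aaaabbbb
Accepted

1


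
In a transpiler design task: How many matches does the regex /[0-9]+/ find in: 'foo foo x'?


Pattern: /[0-9]+/ (int literals)
Input: 'foo foo x'
Scanning for matches:
Total matches: 0

0


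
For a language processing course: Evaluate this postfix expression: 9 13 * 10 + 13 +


Processing tokens left to right:
Push 9, Push 13
Pop 9 and 13, compute 9 * 13 = 117, push 117
Push 10
Pop 117 and 10, compute 117 + 10 = 127, push 127
Push 13
Pop 127 and 13, compute 127 + 13 = 140, push 140
Stack result: 140

140


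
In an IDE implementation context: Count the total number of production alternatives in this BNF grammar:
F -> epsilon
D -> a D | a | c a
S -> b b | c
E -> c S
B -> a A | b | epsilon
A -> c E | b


Counting alternatives per rule:
  F: 1 alternative(s)
  D: 3 alternative(s)
  S: 2 alternative(s)
  E: 1 alternative(s)
  B: 3 alternative(s)
  A: 2 alternative(s)
Sum: 1 + 3 + 2 + 1 + 3 + 2 = 12

12


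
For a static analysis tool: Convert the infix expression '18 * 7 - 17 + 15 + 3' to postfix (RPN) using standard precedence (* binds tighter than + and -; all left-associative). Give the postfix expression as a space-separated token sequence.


Applying the shunting-yard algorithm:
  Operand 18 -> output
  Push '*' onto operator stack -> op-stack: [*]
  Operand 7 -> output
  See '-' (prec 1); top '*' (prec 2) >= it -> pop '*' to output
  Push '-' onto operator stack -> op-stack: [-]
  Operand 17 -> output
  See '+' (prec 1); top '-' (prec 1) >= it -> pop '-' to output
  Push '+' onto operator stack -> op-stack: [+]
  Operand 15 -> output
  See '+' (prec 1); top '+' (prec 1) >= it -> pop '+' to output
  Push '+' onto operator stack -> op-stack: [+]
  Operand 3 -> output
  End of input: pop '+' to output
Postfix result: 18 7 * 17 - 15 + 3 +

18 7 * 17 - 15 + 3 +


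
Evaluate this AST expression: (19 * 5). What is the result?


Expression: (19 * 5)
Evaluating step by step:
  19 * 5 = 95
Result: 95

95


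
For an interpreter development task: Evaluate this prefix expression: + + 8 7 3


Parsing prefix expression: + + 8 7 3
Step 1: Innermost operation '+ 8 7'
  8 + 7 = 15
Step 2: Outer operation '+ [15] 3'
  15 + 3 = 18

18


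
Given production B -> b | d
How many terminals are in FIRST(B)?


Production: B -> b | d
Examining each alternative for leading terminals:
  B -> b : first terminal = 'b'
  B -> d : first terminal = 'd'
FIRST(B) = {b, d}
Count: 2

2


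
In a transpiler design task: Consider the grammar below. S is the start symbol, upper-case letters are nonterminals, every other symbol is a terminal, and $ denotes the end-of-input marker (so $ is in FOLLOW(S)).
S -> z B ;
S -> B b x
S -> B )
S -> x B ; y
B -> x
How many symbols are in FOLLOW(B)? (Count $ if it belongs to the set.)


S is the start symbol and does not occur in any rule body, so FOLLOW(S) = {$}.
Examining every occurrence of B in a rule body:
  S -> z B ; : B is followed by terminal ';' -> add ';'
  S -> B b x : B is followed by terminal 'b' -> add 'b'
  S -> B ) : B is followed by terminal ')' -> add ')'
  S -> x B ; y : B is followed by terminal ';' -> add ';' (already in the set)
  B -> x : B does not occur in the body -> contributes nothing
FOLLOW(B) = {), ;, b}
Count: 3

3


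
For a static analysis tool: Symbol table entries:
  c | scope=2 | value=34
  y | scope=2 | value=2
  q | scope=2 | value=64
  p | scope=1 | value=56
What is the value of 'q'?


Searching symbol table for 'q':
  c | scope=2 | value=34
  y | scope=2 | value=2
  q | scope=2 | value=64 <- MATCH
  p | scope=1 | value=56
Found 'q' at scope 2 with value 64

64


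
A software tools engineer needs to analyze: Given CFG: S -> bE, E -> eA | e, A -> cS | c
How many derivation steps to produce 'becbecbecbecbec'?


Grammar: S -> bE, E -> eA | e, A -> cS | c
Deriving 'becbecbecbecbec':
Step 1: S -> bE => bE
Step 2: E -> eA => beA
Step 3: A -> cS => becS
Step 4: S -> bE => becbE
Step 5: E -> eA => becbeA
Step 6: A -> cS => becbecS
Step 7: S -> bE => becbecbE
Step 8: E -> eA => becbecbeA
Step 9: A -> cS => becbecbecS
Step 10: S -> bE => becbecbecbE
Step 11: E -> eA => becbecbecbeA
Step 12: A -> cS => becbecbecbecS
Step 13: S -> bE => becbecbecbecbE
Step 14: E -> eA => becbecbecbecbeA
Step 15: A -> c => becbecbecbecbec
Total derivation steps: 15

15


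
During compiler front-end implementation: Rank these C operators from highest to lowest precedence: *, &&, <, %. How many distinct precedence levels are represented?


Looking up precedence for each operator:
  * -> precedence 6
  && -> precedence 2
  < -> precedence 4
  % -> precedence 6
Sorted highest to lowest: *, %, <, &&
Distinct precedence values: [6, 4, 2]
Number of distinct levels: 3

3


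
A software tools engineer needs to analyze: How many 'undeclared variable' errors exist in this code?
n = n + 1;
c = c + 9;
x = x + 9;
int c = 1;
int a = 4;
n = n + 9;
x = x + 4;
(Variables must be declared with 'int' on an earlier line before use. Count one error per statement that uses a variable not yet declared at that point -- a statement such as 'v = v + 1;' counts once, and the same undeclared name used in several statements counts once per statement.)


Scanning code line by line:
  Line 1: use 'n' -> ERROR (undeclared)
  Line 2: use 'c' -> ERROR (undeclared)
  Line 3: use 'x' -> ERROR (undeclared)
  Line 4: declare 'c' -> declared = ['c']
  Line 5: declare 'a' -> declared = ['a', 'c']
  Line 6: use 'n' -> ERROR (undeclared)
  Line 7: use 'x' -> ERROR (undeclared)
Total undeclared variable errors: 5

5


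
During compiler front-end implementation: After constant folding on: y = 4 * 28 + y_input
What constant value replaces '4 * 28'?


Identifying constant sub-expression:
  Original: y = 4 * 28 + y_input
  4 and 28 are both compile-time constants
  Evaluating: 4 * 28 = 112
  After folding: y = 112 + y_input

112


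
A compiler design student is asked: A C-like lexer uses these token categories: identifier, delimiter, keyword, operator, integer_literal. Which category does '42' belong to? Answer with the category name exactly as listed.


Token: '42'
Checking categories:
  identifier: no
  integer_literal: YES
  operator: no
  keyword: no
  delimiter: no
Category: integer_literal

integer_literal


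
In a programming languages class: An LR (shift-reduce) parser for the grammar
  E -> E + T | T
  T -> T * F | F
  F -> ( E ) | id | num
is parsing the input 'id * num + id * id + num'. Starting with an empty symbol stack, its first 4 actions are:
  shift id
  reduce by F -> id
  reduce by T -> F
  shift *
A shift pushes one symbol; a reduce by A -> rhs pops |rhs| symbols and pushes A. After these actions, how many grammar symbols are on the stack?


Tracking the symbol stack through each action:
  Action 1: shift 'id' : push -> stack = [id] (size 1)
  Action 2: reduce by F -> id : pop 1, push F -> stack = [F] (size 1)
  Action 3: reduce by T -> F : pop 1, push T -> stack = [T] (size 1)
  Action 4: shift '*' : push -> stack = [T, *] (size 2)
Final stack size: 2

2
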